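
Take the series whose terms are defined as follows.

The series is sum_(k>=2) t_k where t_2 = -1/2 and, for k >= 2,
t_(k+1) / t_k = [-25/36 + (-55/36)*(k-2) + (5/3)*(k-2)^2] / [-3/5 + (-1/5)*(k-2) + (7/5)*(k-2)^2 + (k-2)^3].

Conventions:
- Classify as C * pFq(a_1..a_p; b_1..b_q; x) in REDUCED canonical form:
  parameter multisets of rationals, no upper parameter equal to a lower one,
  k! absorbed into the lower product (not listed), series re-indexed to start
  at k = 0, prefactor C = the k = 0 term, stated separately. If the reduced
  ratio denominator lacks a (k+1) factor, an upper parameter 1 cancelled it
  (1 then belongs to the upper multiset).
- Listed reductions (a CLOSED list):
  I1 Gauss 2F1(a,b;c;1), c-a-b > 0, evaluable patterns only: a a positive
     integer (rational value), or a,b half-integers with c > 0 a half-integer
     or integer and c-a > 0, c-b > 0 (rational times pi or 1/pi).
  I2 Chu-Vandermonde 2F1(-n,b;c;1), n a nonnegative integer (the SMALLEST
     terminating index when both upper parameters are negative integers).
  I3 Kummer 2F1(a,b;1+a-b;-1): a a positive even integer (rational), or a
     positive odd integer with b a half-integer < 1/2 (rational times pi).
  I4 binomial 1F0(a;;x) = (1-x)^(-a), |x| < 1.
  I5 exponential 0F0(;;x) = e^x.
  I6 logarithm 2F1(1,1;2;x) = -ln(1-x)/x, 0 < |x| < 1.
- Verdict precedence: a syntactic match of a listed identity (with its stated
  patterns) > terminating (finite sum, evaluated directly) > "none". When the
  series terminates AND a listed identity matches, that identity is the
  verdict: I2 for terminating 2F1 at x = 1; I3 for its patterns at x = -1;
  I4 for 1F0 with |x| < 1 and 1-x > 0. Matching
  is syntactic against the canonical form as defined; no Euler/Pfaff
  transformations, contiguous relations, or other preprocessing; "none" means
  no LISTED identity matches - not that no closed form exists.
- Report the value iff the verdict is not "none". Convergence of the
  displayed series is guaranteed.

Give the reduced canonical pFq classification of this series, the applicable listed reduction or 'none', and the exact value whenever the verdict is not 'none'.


At argument 5/3: a 2F2 with upper {-5/4, 1/3}, lower {-3/5, 1}, scaled by C = -1/2. Verdict: none - this 2F2 at x = 5/3 matches no listed pattern, and upper {-5/4, 1/3} holds no stopper.

The tell: x = (5/3) and the expanded ratio factors over Q; C = -1/2, roots give parameters.
Step ratio: r(k) = (5/3) * (k-5/4) (k+1/3) / [(k-3/5) (k+1) (k+1)] - rational in k. x = (5/3); t_0 = -1/2; negate the roots.


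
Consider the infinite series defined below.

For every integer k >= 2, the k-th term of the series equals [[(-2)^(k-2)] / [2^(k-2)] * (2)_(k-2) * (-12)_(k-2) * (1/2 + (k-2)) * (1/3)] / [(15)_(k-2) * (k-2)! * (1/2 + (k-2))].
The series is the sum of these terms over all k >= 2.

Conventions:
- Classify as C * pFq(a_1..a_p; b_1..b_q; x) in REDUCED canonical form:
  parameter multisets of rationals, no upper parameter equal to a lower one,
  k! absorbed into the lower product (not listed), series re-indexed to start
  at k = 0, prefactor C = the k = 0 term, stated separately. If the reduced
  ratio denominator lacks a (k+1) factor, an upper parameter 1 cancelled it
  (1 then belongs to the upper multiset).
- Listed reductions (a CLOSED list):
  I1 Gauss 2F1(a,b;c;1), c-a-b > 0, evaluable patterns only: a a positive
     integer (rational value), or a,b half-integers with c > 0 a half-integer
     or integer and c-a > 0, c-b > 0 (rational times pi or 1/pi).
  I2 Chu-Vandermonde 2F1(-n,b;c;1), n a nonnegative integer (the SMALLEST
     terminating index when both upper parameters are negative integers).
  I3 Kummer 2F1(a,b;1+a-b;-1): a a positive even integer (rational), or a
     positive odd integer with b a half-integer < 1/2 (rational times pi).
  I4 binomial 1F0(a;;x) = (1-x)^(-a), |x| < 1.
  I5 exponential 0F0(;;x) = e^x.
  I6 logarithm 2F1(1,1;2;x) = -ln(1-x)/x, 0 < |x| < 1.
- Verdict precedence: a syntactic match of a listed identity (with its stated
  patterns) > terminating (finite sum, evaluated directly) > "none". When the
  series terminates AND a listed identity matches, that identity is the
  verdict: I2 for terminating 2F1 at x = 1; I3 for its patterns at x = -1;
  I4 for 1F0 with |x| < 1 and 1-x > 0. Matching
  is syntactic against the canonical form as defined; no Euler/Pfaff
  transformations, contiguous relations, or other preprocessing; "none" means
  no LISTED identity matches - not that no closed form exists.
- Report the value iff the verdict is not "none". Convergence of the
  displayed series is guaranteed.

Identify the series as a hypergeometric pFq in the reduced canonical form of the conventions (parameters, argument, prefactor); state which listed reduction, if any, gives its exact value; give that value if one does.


x = -1 here; the reduced form reads 2F1, upper {-12, 2}, lower {15}, C = 1/3. Verdict (x = -1): Kummer (I3) applies (x = -1; c = 15 equals 1+a-b for upper {-12, 2}: listed pattern). Its exact value is 7/3.

Key observation: t_0 = 1/3 here, and the factor k + 1/2 cancels (top and bottom), leaving C = 1/3.
Adjacent-term ratio: r(k) = (-1) * (k-12) (k+2) / [(k+15) (k+1)] - rational in k, leading ratio (-1); with t_0 = 1/3, classification follows.


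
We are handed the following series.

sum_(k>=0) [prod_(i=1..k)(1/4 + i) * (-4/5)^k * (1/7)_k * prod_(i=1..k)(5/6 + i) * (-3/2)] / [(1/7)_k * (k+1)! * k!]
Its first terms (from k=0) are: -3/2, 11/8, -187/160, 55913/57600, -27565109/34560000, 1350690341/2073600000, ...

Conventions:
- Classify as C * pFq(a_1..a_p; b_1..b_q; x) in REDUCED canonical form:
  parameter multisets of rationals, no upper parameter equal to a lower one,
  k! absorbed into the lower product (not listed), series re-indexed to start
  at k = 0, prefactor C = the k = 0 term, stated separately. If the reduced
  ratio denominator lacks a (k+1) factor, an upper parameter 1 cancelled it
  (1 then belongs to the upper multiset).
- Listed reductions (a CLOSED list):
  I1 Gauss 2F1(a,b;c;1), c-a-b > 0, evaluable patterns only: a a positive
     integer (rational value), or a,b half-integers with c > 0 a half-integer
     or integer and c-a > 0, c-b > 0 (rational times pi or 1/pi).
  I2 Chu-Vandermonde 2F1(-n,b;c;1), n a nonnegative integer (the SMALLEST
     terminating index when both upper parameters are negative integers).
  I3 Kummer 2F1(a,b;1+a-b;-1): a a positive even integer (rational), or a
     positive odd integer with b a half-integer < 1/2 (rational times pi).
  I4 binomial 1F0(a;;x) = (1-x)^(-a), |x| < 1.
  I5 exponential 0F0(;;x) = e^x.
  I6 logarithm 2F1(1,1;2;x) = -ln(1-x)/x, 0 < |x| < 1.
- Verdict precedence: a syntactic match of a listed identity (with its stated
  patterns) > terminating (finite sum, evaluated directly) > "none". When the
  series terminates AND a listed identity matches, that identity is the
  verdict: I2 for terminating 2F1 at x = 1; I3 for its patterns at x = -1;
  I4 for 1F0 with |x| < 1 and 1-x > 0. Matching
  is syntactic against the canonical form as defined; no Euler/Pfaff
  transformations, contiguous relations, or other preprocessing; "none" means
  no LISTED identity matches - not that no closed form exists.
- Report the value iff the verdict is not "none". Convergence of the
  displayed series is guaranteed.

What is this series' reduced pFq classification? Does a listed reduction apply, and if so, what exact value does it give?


Structural cue: t_0 being -3/2, the running product (prefactor -3/2) telescopes to a rising factorial.
Step ratio: r(k) = (-4/5) * (k+5/4) (k+11/6) / [(k+2) (k+1)] - rational; roots negated = parameters, x = (-4/5), C = -3/2.

With C = -3/2: the canonical form is 2F1(5/4, 11/6; 2; -4/5). Verdict: none. A 2F1 with upper {5/4, 11/6} fits none of I1-I6 at x = -4/5; the sum runs forever.


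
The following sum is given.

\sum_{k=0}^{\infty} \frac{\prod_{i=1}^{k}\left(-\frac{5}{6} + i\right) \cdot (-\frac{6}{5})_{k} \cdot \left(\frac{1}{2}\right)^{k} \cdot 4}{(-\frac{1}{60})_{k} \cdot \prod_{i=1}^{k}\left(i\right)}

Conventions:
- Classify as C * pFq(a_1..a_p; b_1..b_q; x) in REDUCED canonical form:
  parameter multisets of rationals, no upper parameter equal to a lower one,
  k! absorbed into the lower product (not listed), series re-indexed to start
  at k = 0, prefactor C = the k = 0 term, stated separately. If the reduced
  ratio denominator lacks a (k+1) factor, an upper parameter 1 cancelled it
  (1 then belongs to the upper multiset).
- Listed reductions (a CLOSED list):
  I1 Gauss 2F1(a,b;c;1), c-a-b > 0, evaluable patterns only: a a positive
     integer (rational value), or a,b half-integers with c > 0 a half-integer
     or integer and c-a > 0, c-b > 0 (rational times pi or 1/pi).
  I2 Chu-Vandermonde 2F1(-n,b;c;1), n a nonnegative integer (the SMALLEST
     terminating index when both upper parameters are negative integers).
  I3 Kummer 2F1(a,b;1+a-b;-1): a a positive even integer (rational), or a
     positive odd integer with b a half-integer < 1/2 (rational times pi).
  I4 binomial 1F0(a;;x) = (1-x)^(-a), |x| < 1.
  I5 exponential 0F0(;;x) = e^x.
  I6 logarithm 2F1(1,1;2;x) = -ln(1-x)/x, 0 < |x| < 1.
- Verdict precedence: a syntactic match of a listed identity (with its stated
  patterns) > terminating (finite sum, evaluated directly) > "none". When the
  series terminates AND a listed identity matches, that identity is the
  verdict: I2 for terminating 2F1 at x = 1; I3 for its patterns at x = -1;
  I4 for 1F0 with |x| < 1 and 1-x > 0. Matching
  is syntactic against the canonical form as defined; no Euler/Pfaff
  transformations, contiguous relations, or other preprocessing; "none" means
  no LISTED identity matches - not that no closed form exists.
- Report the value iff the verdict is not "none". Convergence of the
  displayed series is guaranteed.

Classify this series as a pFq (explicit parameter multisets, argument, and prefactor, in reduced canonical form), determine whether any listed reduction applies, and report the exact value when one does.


x = \frac{1}{2} here; the reduced form reads 2F1, upper {-\frac{6}{5}, \frac{1}{6}}, lower {-\frac{1}{60}}, C = 4. Verdict: no listed reduction: x = \frac{1}{2} and upper {-\frac{6}{5}, \frac{1}{6}} fail every I1-I6 pattern.

Key step: from the first term 4: the product of the first k integers (C = 4) is k!.
Term ratio: r(k) = \frac{1}{2} * (k-\frac{6}{5}) (k+\frac{1}{6}) / [(k-\frac{1}{60}) (k+1)] - rational in k. x = \frac{1}{2}; t_0 = 4; negate the roots.


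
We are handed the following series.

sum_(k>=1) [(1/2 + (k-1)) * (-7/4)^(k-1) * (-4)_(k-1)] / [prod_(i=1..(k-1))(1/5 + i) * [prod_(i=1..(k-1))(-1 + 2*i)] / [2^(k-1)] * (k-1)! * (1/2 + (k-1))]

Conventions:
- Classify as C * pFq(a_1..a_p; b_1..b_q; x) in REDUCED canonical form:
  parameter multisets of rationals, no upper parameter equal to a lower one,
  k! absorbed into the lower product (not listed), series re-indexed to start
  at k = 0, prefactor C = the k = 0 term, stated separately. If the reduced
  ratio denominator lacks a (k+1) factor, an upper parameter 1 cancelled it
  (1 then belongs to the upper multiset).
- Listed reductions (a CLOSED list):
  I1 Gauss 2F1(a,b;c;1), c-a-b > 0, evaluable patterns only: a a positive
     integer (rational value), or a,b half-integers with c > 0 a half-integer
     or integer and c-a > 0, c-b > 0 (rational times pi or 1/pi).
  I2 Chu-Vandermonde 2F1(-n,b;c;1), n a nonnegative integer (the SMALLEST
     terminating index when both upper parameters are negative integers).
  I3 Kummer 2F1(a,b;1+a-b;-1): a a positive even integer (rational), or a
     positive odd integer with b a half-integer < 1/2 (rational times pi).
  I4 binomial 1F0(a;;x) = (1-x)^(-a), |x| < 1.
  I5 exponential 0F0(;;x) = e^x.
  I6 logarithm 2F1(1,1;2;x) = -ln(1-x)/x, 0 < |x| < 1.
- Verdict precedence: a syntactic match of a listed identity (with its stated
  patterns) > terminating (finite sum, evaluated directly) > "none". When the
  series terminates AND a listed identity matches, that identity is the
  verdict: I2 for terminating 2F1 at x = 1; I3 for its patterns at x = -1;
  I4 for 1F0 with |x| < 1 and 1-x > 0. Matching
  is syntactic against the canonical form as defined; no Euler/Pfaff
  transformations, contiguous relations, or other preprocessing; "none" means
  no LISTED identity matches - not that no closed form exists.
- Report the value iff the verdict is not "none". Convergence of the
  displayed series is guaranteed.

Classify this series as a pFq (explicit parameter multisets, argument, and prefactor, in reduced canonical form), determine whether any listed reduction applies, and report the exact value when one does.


With C = 1: the canonical form is 1F2(-4; 1/2, 6/5; -7/4). Verdict: terminating - no listed pattern fits, but -4 in the upper list cuts the series at k = 4; direct evaluation. Sum: 3549269/152064.

Key observation: t_0 = 1 here, and the lower odd product (prefactor 1) is 2^k (1/2)_k.
Ratio: r(k) = (-7/4) * (k-4) / [(k+1/2) (k+6/5) (k+1)] - rational in k. x = (-7/4); t_0 = 1; negate the roots.


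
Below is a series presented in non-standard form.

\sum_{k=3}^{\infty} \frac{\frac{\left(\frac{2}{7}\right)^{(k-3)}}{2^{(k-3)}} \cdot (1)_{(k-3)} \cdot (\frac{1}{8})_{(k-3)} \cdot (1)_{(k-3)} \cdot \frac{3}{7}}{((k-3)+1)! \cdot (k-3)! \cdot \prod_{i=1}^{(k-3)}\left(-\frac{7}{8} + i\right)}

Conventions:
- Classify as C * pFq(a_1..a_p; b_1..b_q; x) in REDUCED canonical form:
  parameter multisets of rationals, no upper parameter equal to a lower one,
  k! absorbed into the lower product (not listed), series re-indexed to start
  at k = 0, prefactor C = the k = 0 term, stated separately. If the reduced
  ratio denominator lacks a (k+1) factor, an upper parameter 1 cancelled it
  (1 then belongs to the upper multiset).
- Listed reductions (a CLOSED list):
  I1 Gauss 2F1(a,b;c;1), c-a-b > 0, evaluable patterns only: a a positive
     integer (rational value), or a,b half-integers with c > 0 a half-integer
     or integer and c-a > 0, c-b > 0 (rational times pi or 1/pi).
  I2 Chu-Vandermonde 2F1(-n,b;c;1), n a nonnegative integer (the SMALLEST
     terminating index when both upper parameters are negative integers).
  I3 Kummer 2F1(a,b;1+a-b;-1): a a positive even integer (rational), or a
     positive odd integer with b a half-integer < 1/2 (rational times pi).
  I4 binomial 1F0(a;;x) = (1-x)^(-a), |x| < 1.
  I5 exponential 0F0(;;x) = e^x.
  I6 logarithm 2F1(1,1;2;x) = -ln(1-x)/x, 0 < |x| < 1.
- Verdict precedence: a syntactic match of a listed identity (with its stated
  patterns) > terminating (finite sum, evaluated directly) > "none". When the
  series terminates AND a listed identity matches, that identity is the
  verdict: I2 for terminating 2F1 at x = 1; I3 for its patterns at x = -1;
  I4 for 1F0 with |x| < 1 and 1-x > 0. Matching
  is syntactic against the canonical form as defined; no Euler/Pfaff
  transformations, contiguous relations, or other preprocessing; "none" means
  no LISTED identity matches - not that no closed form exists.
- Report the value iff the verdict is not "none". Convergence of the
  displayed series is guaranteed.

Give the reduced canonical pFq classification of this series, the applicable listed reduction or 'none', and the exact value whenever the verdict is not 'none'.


Structural cue: t_0 = \frac{3}{7} here, and the lower running product (C = 3/7, x = 1/7) is a rising factorial.
Consecutive-term ratio: r(k) = \frac{1}{7} * (k+1) (k+1) / [(k+2) (k+1)] - rational in k, leading ratio \frac{1}{7}; with t_0 = \frac{3}{7}, classification follows.

x = \frac{1}{7} here; the reduced form reads 2F1, upper {1, 1}, lower {2}, C = \frac{3}{7}. Verdict: the logarithmic series (I6) applies (the logarithm: parameters (1,1;2), x = \frac{1}{7}). Sum: \left(-3\right) \cdot \ln\left(\frac{6}{7}\right).


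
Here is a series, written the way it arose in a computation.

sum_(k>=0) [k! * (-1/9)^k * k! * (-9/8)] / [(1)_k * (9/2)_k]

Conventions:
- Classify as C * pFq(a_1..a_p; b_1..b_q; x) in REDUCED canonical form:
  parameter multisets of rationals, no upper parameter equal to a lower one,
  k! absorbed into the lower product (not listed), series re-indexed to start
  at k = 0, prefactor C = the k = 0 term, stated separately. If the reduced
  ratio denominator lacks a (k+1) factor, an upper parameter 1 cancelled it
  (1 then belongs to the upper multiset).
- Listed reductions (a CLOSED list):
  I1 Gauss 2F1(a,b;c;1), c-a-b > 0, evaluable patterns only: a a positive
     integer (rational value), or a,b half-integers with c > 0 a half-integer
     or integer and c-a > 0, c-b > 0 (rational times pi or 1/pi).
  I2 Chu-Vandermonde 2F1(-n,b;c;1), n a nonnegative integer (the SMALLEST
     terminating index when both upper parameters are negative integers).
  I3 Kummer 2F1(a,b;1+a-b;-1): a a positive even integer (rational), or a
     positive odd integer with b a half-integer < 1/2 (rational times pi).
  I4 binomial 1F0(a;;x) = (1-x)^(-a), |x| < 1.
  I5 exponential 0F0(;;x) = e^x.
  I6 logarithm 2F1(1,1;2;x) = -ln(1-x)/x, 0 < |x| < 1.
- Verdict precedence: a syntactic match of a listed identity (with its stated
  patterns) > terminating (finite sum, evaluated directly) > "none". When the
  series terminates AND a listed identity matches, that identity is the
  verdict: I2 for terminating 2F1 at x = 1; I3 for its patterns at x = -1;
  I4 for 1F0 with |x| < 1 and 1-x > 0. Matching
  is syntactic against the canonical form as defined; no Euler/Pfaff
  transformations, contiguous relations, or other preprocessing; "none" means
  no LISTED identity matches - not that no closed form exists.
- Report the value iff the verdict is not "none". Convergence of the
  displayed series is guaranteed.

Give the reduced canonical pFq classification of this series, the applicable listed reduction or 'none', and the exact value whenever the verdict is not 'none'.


This is -9/8 * 2F1(1, 1; 9/2; -1/9) in reduced canonical form. Verdict: none - at argument -1/9 the multisets {1, 1} ; {9/2} match no listed identity.

Key step: x = (-1/9) and the factorial ratio (C = -9/8) (k+a-1)!/(a-1)! is a rising factorial (a)_k.
Adjacent-term ratio: r(k) = (-1/9) * (k+1) (k+1) / [(k+9/2) (k+1)] ; factor over Q: parameters, x = (-1/9), and C = -9/8.


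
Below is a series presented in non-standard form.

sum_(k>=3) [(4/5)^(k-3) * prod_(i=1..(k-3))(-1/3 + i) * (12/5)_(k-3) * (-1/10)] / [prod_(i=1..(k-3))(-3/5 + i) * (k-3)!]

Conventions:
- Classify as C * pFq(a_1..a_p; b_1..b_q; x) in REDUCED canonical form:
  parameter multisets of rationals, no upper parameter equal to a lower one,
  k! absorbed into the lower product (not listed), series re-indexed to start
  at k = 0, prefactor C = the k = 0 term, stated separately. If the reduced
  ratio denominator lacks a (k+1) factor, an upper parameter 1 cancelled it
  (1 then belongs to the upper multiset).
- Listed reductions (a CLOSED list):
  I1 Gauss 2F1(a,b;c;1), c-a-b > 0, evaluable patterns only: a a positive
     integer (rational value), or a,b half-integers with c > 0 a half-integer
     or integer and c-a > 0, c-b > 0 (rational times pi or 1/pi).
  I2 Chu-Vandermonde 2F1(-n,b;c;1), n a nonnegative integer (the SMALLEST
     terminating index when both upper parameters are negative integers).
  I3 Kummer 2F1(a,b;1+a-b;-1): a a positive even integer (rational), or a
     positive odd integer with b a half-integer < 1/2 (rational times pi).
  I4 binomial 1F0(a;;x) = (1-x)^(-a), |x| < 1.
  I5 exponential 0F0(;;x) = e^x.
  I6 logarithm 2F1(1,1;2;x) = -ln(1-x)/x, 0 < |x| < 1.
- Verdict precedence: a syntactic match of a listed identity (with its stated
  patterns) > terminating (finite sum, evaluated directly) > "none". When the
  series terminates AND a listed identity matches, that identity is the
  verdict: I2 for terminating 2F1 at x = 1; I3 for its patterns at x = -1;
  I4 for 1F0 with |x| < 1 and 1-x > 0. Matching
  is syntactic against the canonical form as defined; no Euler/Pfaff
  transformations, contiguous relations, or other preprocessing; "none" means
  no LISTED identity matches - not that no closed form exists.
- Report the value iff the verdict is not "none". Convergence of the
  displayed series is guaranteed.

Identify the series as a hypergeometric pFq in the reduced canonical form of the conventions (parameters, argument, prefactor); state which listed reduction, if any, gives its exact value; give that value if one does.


At argument 4/5: a 2F1 with upper {2/3, 12/5}, lower {2/5}, scaled by C = -1/10. Verdict: none - at argument 4/5 the multisets {2/3, 12/5} ; {2/5} match no listed identity.

Key observation: from the first term -1/10: the lower running product (prefactor -1/10) is a rising factorial.
Adjacent-term ratio: r(k) = (4/5) * (k+2/3) (k+12/5) / [(k+2/5) (k+1)] - rational in k. x = (4/5); t_0 = -1/10; negate the roots.


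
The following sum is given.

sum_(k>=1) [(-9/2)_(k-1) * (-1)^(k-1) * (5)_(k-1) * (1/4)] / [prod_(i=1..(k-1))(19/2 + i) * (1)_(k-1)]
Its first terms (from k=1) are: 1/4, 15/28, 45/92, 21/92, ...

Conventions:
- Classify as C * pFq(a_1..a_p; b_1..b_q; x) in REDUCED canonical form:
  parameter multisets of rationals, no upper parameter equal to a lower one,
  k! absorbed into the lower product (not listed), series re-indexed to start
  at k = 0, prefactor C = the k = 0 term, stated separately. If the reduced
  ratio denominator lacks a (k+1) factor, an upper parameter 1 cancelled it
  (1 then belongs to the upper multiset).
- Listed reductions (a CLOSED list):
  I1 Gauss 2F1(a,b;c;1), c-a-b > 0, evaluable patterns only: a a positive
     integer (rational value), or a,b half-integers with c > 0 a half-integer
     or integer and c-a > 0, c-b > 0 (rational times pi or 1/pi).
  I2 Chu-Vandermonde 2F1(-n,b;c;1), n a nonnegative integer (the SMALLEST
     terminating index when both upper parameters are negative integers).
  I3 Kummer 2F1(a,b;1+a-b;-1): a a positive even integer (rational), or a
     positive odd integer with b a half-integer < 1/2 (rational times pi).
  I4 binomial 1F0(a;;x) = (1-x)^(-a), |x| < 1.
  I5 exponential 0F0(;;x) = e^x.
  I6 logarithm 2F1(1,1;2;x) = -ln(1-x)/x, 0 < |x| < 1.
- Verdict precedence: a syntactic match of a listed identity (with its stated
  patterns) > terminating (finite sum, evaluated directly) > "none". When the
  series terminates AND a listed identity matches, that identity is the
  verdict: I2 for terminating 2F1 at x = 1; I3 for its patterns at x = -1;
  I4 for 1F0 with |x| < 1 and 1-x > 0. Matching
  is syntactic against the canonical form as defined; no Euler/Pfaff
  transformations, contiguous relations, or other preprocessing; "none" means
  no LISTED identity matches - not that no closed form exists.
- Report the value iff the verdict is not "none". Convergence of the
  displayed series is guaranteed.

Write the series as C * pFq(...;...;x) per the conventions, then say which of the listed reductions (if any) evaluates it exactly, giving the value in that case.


This is 1/4 * 2F1(-9/2, 5; 21/2; -1) in reduced canonical form. Verdict (x = -1): Kummer's theorem (I3) applies (x = -1; c = 21/2 equals 1+a-b for upper {-9/2, 5}: listed pattern). Sum: (2078505/4194304) * pi.

First insight: from the first term 1/4: (1)_k (C = 1/4) is k! itself.
Consecutive-term ratio: r(k) = (-1) * (k-9/2) (k+5) / [(k+21/2) (k+1)] ; factor over Q: parameters, x = (-1), and C = 1/4.


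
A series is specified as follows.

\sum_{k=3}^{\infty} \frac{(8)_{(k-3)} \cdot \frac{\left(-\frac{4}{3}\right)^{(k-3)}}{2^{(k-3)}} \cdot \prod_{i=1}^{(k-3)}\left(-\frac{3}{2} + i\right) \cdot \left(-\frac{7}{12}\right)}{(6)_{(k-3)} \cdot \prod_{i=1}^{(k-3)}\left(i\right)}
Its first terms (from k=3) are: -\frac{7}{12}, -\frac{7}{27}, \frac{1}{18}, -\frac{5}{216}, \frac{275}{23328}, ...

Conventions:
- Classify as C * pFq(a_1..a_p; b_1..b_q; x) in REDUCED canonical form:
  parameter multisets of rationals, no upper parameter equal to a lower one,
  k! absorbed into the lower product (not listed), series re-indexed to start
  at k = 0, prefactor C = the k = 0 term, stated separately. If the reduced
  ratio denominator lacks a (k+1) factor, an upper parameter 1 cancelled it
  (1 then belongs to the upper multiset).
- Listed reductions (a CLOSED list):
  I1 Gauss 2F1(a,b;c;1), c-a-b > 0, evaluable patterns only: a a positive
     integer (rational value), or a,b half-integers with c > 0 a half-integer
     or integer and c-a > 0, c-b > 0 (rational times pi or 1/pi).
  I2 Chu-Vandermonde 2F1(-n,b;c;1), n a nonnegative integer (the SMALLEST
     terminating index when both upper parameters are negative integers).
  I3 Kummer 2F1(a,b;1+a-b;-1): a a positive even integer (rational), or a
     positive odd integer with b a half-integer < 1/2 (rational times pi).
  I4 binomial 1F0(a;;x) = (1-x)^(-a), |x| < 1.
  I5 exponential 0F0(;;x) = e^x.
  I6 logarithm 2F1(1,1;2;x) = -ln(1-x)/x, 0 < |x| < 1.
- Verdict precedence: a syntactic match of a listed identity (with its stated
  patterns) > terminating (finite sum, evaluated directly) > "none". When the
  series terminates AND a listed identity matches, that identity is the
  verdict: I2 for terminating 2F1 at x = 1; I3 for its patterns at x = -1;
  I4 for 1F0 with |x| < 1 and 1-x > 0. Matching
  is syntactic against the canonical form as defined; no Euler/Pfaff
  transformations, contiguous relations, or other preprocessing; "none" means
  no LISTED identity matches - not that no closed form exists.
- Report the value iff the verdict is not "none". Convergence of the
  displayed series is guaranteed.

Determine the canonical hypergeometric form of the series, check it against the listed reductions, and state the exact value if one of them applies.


Canonical form: C = -\frac{7}{12} times 2F1 with upper {-\frac{1}{2}, 8}, lower {6}, x = -\frac{2}{3}. Verdict: none. Every listed pattern misses the 2F1 form at -\frac{2}{3}, upper {-\frac{1}{2}, 8}.

Structural cue: t_0 = -\frac{7}{12} here, and the product of the first k integers (C = -7/12) is k!.
Term ratio: r(k) = -\frac{2}{3} * (k-\frac{1}{2}) (k+8) / [(k+6) (k+1)] - rational in k. x = -\frac{2}{3}; t_0 = -\frac{7}{12}; negate the roots.


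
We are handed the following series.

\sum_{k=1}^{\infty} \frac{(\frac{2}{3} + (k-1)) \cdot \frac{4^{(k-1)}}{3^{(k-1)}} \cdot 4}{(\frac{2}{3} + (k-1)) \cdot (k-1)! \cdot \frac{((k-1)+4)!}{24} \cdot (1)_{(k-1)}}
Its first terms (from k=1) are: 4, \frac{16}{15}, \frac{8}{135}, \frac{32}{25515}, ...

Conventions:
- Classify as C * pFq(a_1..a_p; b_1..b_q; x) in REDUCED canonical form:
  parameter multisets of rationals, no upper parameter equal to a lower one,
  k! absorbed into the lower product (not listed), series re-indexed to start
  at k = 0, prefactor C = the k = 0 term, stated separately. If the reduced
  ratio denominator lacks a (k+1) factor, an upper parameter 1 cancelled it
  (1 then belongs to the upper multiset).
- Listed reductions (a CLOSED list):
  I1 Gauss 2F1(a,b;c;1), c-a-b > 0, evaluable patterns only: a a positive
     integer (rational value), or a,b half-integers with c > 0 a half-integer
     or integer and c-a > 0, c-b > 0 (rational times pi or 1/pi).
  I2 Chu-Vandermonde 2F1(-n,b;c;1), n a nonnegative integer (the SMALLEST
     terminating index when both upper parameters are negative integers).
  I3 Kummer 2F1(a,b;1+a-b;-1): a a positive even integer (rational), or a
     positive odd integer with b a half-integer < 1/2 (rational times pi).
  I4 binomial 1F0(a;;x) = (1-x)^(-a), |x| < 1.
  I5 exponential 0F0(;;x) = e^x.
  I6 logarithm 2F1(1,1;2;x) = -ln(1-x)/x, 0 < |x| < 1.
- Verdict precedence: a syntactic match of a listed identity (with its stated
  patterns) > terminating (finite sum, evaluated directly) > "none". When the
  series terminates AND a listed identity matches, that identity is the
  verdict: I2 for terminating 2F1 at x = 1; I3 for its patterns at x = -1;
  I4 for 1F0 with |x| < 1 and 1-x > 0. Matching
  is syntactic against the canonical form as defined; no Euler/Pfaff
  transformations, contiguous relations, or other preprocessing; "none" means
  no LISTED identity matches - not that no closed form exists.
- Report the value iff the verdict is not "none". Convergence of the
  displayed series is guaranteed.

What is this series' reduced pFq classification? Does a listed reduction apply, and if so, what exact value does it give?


x = \frac{4}{3} here; the reduced form reads 0F2, upper {-}, lower {1, 5}, C = 4. Verdict: none. A 0F2 with upper {-} fits none of I1-I6 at x = \frac{4}{3}; the sum runs forever.

Structural cue: from the first term 4: k + 2/3 divides numerator and denominator alike; prefactor 4 after cancelling.
Ratio: r(k) = \frac{4}{3} * 1 / [(k+1) (k+5) (k+1)] ; factor over Q: parameters, x = \frac{4}{3}, and C = 4.


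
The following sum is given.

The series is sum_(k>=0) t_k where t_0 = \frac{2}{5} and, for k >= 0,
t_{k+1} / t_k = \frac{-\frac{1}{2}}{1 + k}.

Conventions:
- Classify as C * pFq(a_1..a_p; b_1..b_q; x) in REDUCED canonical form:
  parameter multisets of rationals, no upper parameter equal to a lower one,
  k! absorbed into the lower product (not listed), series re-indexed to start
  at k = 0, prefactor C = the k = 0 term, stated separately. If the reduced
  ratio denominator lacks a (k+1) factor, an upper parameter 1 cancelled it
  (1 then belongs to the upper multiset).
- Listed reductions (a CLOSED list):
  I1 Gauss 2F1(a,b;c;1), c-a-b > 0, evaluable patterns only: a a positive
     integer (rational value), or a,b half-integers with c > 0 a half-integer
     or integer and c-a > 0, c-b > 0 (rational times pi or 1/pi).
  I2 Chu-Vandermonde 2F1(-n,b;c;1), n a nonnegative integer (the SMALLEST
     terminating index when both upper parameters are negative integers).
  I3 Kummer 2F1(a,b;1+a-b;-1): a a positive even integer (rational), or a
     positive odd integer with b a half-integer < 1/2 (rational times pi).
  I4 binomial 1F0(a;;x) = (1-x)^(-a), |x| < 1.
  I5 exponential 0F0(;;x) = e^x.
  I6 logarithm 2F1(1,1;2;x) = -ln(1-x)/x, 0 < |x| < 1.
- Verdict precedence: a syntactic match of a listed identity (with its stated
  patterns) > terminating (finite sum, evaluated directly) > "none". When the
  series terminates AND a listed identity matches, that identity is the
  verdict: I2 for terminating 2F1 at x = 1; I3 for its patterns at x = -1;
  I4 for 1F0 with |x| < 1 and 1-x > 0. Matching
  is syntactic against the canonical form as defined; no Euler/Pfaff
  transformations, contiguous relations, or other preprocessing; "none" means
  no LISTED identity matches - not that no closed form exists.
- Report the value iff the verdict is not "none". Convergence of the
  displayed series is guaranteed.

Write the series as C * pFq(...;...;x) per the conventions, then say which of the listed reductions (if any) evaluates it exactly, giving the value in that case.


First insight: with t_0 = \frac{2}{5}, factor the ratio over Q (C = 2/5, x = -1/2): negated roots = parameters.
Ratio: r(k) = -\frac{1}{2} * 1 / [(k+1)] ; factor over Q: parameters, x = -\frac{1}{2}, and C = \frac{2}{5}.

The series (x = -\frac{1}{2}) is 0F0: upper {-}, lower {-}, prefactor \frac{2}{5}. Verdict at x = -\frac{1}{2}: the I5 exponential reduction matches (the 0F0 exponential series at x = -\frac{1}{2}). Its exact value is \frac{2}{5} \cdot e^{-\frac{1}{2}}.


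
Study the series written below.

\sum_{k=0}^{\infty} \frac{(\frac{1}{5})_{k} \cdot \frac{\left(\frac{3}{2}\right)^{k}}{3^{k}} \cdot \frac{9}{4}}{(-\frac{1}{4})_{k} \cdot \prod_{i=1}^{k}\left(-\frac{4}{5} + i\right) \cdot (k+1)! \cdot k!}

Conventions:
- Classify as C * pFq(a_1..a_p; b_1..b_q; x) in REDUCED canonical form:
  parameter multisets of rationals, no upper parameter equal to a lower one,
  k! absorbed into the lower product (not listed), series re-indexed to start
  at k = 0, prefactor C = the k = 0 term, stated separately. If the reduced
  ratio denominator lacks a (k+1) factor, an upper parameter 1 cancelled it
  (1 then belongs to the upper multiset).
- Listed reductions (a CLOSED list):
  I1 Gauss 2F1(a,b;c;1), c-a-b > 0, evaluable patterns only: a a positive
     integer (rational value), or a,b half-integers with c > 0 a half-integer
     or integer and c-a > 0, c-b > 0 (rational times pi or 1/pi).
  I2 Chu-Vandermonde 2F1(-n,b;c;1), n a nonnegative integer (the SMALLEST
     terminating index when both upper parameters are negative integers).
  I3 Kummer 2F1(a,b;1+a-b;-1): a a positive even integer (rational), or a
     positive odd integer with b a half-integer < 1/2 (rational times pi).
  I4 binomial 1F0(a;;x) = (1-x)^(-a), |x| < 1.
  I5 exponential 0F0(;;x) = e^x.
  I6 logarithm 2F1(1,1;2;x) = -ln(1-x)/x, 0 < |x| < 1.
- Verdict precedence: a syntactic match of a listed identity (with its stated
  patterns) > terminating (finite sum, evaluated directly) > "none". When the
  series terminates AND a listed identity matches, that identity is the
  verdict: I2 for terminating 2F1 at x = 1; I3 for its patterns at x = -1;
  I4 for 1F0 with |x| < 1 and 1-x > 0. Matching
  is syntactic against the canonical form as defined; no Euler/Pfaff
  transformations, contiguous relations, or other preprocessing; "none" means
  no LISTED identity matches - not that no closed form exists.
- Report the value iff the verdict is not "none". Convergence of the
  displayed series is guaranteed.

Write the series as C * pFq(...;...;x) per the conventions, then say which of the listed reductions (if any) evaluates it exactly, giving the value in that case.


x = \frac{1}{2} here; the reduced form reads 0F2, upper {-}, lower {-\frac{1}{4}, 2}, C = \frac{9}{4}. Verdict: none - this 0F2 at x = \frac{1}{2} matches no listed pattern, and upper {-} holds no stopper.

First insight: x = \frac{1}{2} and the lower running product (C = 9/4, x = 1/2) is a rising factorial.
Term ratio: r(k) = \frac{1}{2} * 1 / [(k-\frac{1}{4}) (k+2) (k+1)] - rational; roots negated = parameters, x = \frac{1}{2}, C = \frac{9}{4}.


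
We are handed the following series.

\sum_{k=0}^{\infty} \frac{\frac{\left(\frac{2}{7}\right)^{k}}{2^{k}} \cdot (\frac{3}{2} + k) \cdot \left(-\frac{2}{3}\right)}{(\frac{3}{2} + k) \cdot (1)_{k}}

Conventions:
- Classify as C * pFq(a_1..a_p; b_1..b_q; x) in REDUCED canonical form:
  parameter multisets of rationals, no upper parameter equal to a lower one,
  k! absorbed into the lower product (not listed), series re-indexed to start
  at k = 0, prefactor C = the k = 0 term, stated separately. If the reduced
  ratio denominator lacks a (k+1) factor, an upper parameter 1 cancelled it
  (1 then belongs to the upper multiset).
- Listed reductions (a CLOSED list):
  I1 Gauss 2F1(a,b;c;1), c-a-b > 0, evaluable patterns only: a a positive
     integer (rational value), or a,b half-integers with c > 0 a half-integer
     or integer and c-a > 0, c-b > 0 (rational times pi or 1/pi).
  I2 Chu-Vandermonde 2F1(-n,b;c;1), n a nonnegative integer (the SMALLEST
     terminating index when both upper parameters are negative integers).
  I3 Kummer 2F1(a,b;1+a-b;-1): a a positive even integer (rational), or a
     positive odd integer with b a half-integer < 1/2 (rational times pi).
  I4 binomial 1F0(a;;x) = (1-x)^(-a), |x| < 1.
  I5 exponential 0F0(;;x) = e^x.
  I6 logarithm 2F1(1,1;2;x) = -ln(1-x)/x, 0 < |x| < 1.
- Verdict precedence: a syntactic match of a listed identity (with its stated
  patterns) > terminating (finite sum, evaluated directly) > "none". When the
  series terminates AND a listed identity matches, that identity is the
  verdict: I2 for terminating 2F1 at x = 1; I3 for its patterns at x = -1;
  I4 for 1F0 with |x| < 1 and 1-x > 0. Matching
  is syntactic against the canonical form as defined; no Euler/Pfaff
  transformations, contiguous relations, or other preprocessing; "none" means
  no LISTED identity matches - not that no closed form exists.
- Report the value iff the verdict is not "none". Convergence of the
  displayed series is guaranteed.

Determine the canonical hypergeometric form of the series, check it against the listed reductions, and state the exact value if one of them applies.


x = \frac{1}{7} here; the reduced form reads 0F0, upper {-}, lower {-}, C = -\frac{2}{3}. Verdict: this is exponential (I5) (the 0F0 exponential series at x = \frac{1}{7}). Its exact value is \left(-\frac{2}{3}\right) \cdot e^{\frac{1}{7}}.

Structural cue: with t_0 = -\frac{2}{3}, the two k-th powers (C = -2/3) combine into one argument.
Term ratio: r(k) = \frac{1}{7} * 1 / [(k+1)] - poly over poly, x = \frac{1}{7} from leading terms; C = -\frac{2}{3} at k = 0.


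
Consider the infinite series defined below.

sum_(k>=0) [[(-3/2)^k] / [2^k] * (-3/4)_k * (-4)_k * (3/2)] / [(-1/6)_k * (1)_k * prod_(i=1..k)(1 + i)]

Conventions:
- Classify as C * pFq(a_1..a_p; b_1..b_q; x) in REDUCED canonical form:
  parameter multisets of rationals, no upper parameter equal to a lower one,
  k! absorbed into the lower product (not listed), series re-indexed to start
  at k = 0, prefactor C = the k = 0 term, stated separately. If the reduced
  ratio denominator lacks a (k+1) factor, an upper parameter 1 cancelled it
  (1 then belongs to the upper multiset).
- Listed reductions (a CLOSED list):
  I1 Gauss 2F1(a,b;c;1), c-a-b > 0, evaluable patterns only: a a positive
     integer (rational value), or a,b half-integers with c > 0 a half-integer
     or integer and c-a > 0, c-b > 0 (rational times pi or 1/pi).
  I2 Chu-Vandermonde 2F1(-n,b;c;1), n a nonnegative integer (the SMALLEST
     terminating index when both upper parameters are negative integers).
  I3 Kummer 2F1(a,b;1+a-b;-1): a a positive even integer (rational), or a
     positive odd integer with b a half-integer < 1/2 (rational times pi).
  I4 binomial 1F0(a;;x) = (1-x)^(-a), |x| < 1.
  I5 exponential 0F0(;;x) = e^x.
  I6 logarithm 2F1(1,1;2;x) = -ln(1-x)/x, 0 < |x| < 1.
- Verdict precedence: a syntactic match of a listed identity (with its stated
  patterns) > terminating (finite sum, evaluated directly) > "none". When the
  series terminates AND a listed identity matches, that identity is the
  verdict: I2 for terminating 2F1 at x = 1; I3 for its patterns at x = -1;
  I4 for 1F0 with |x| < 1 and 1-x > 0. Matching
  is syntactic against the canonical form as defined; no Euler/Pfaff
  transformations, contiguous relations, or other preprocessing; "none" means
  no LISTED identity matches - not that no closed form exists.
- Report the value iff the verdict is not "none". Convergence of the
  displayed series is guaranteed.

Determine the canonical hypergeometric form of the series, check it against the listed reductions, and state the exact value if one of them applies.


Prefactor 3/2, argument -3/4: 2F2 with upper {-4, -3/4} over lower {-1/6, 2}. Verdict: terminating - the sum ends at index 4 because -4 is a negative integer; exact evaluation follows. Value: 788258523/61276160.

Key step: with t_0 = 3/2, (1)_k (C = 3/2, x = -3/4) is k! itself.
Ratio: r(k) = (-3/4) * (k-4) (k-3/4) / [(k-1/6) (k+2) (k+1)] - poly over poly, x = (-3/4) from leading terms; C = 3/2 at k = 0.


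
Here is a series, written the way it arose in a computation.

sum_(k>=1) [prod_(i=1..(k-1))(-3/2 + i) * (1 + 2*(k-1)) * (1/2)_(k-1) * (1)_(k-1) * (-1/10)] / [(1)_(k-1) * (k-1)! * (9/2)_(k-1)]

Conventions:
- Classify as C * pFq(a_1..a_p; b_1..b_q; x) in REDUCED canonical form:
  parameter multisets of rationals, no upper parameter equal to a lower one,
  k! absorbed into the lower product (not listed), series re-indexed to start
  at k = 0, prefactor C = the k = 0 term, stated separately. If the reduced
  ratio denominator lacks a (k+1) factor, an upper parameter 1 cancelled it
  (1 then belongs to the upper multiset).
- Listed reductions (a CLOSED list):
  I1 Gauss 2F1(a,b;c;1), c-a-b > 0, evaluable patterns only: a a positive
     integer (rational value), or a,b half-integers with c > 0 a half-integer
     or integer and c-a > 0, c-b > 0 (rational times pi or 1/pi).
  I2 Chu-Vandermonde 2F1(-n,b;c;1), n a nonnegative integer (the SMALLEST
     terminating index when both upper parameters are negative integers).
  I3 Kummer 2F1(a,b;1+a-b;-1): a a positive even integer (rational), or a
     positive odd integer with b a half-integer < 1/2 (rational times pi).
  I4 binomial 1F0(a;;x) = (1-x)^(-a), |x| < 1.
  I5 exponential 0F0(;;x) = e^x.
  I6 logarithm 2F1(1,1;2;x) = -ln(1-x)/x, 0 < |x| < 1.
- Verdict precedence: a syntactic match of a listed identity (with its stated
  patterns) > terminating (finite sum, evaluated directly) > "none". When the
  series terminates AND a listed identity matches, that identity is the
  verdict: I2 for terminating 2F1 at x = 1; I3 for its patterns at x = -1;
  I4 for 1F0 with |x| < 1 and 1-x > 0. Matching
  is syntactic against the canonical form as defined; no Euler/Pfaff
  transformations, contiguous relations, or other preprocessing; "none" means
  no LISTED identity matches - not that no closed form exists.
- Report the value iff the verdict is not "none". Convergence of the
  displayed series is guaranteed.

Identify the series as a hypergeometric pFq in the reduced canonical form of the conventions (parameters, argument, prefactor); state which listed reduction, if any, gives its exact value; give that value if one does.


The series (x = 1) is 2F1: upper {-1/2, 3/2}, lower {9/2}, prefactor -1/10. Verdict (x = 1): Gauss (I1, half-integer pattern) applies (x = 1; upper {-1/2, 3/2} half-integers, c = 9/2 in the evaluable pattern). Exact value: (-105/4096) * pi.

First insight: x = 1 and the parameter 1 appears in both the upper and lower lists and cancels.
Ratio: r(k) = 1 * (k-1/2) (k+3/2) / [(k+9/2) (k+1)] - poly over poly, x = 1 from leading terms; C = -1/10 at k = 0.
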